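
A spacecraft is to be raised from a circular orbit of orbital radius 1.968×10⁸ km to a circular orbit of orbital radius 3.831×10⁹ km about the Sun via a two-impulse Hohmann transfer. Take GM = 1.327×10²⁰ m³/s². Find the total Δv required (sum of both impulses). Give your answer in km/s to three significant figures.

r₁ = 1.968×10⁸ km = 1.968×10¹¹ m.
r₂ = 3.831×10⁹ km = 3.831×10¹² m.
Transfer ellipse a_t = (r₁ + r₂)/2 = 2.014×10¹² m.
At r₁: circular v_c1 = √(μ/r₁) = 25970 m/s; transfer-perihelion v_p = √[μ(2/r₁ − 1/a_t)] = 35810 m/s.
Δv₁ = v_p − v_c1 = 9848 m/s.
At r₂: circular v_c2 = √(μ/r₂) = 5885 m/s; transfer-aphelion v_a = √[μ(2/r₂ − 1/a_t)] = 1840 m/s.
Δv₂ = v_c2 − v_a = 4046 m/s.
Total Δv = Δv₁ + Δv₂ = 13890 m/s = 13.89 km/s.

Δv_total ≈ 13.9 km/s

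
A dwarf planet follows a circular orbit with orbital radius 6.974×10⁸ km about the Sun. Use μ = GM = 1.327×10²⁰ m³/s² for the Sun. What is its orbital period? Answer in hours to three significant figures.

T ≈ 88200 hours

r = 6.974×10⁸ km = 6.974×10¹¹ m.
Kepler's third law: T = 2π√(r³/μ) = 2π√((6.974×10¹¹)³ / 1.327×10²⁰).
r³/μ = 2.556×10¹⁵ s², so T = 2π × 5.056×10⁷ = 3.177×10⁸ s.
Converting: 3.177×10⁸ s ÷ 3600 = 88240 hours.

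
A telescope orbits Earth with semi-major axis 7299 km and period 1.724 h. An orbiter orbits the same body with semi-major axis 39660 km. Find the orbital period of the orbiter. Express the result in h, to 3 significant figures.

T₂ ≈ 21.8 h

Kepler's third law: T² ∝ a³, so T₂ = T₁ (a₂/a₁)^(3/2).
a₂/a₁ = 5.434, (a₂/a₁)^(3/2) = 12.67.
T₂ = 1.724 × 12.67 = 21.84 h.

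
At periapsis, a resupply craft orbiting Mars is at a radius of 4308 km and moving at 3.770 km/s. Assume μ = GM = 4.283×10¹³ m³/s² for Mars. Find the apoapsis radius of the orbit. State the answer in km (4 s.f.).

apoapsis radius ≈ 10800 km

r_p = 4.308×10⁶ m.
Specific energy ε = v²/2 − μ/r = -2.836×10⁶ J/kg, so a = −μ/(2ε) = 7.552×10⁶ m.
The apsides satisfy r_p + r_a = 2a, so the apoapsis radius is 2a − r_p = 1.080×10⁷ m = 10797 km.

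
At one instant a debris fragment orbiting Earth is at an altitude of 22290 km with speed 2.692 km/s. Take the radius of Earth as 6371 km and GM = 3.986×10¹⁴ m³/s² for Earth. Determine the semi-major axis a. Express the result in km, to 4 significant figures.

r = 6371 + 22290 = 28661 km = 2.866×10⁷ m.
Vis-viva rearranged: 1/a = 2/r − v²/μ = 6.978×10⁻⁸ − 1.818×10⁻⁸ = 5.160×10⁻⁸ m⁻¹.
a = 1.938×10⁷ m = 19380 km.

a ≈ 19380 km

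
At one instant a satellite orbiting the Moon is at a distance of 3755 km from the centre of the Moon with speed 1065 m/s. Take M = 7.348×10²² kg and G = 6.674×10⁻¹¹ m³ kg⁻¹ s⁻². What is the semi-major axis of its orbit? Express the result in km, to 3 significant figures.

a ≈ 3320 km

μ = GM = 6.674×10⁻¹¹ × 7.348×10²² = 4.904×10¹² m³/s².
r = 3.755×10⁶ m.
Specific orbital energy ε = v²/2 − μ/r = (1065)²/2 − 4.904×10¹²/3.755×10⁶ = -7.389×10⁵ J/kg.
Since ε = −μ/(2a), a = −μ/(2ε) = 3.319×10⁶ m = 3318.5 km.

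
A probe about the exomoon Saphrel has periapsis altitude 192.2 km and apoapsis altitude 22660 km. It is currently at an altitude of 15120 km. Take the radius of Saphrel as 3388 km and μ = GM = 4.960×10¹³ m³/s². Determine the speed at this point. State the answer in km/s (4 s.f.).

r_p = 3388 + 192.2 = 3580.2 km = 3.5802×10⁶ m.
r_a = 3388 + 22660 = 26048 km = 2.6048×10⁷ m.
r = 3388 + 15120 = 18508 km = 1.851×10⁷ m.
Semi-major axis a = (r_p + r_a)/2 = 14814 km = 1.481×10⁷ m.
Vis-viva: v² = μ(2/r − 1/a) = 4.960×10¹³ × (1.081×10⁻⁷ − 6.750×10⁻⁸) = 2.012×10⁶ m²/s².
v = 1418 m/s = 1.418 km/s.

v ≈ 1.418 km/s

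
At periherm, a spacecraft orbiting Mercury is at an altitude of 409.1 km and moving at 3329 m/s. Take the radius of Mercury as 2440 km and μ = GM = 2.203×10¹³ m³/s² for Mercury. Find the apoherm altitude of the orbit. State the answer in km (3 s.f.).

r_p = 2440 + 409.1 = 2849.1 km = 2.849×10⁶ m.
Specific energy ε = v²/2 − μ/r = -2.191×10⁶ J/kg, so a = −μ/(2ε) = 5.027×10⁶ m.
The apsides satisfy r_p + r_a = 2a, so the apoherm radius is 2a − r_p = 7.205×10⁶ m = 7205.0 km.
Apoherm altitude = 7205.0 − 2440 = 4765.0 km.

apoherm altitude ≈ 4770 km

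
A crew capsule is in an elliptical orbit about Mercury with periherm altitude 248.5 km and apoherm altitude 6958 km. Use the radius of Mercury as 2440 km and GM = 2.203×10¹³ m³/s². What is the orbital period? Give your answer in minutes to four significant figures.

r_p = 2440 + 248.5 = 2688.5 km = 2.6885×10⁶ m.
r_a = 2440 + 6958 = 9398.0 km = 9.3980×10⁶ m.
Semi-major axis a = (r_p + r_a)/2 = (2688.5 + 9398.0)/2 = 6043.2 km = 6.043×10⁶ m.
By Kepler's third law T = 2π√(a³/μ) = 2π × 3.165×10³ = 1.989×10⁴ s.
= 331.5 minutes.

T ≈ 331.5 minutes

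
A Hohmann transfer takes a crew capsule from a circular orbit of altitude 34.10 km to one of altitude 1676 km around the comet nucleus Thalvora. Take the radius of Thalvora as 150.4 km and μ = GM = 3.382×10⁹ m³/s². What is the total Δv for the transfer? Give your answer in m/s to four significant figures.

r₁ = 150.4 + 34.10 = 184.50 km = 1.8450×10⁵ m.
r₂ = 150.4 + 1676 = 1826.4 km = 1.8264×10⁶ m.
Transfer ellipse a_t = (r₁ + r₂)/2 = 1.005×10⁶ m.
At r₁: circular v_c1 = √(μ/r₁) = 135.4 m/s; transfer-periapsis v_p = √[μ(2/r₁ − 1/a_t)] = 182.5 m/s.
Δv₁ = v_p − v_c1 = 47.09 m/s.
At r₂: circular v_c2 = √(μ/r₂) = 43.03 m/s; transfer-apoapsis v_a = √[μ(2/r₂ − 1/a_t)] = 18.43 m/s.
Δv₂ = v_c2 − v_a = 24.60 m/s.
Total Δv = Δv₁ + Δv₂ = 71.68 m/s.

Δv_total ≈ 71.68 m/s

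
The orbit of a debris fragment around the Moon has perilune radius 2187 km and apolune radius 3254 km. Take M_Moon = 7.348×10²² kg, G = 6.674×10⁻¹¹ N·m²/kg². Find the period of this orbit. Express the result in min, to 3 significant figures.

T ≈ 212 min

μ = GM = 6.674×10⁻¹¹ × 7.348×10²² = 4.904×10¹² m³/s².
Semi-major axis a = (r_p + r_a)/2 = (2187.0 + 3254.0)/2 = 2720.5 km = 2.720×10⁶ m.
By Kepler's third law T = 2π√(a³/μ) = 2π × 2.026×10³ = 1.273×10⁴ s.
= 212.2 min.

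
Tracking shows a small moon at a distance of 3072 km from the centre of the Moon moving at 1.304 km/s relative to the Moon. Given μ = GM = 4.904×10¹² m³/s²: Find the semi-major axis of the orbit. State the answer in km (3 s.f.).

a ≈ 3290 km

r = 3.072×10⁶ m.
Specific orbital energy ε = v²/2 − μ/r = (1304)²/2 − 4.904×10¹²/3.072×10⁶ = -7.461×10⁵ J/kg.
Since ε = −μ/(2a), a = −μ/(2ε) = 3.286×10⁶ m = 3286.2 km.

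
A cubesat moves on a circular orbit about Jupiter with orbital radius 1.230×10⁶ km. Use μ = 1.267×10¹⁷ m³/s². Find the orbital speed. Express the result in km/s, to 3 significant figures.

v ≈ 10.1 km/s

r = 1.230×10⁶ km = 1.230×10⁹ m.
For a circular orbit v = √(μ/r) = √(1.267×10¹⁷ / 1.230×10⁹) = √(1.030×10⁸) = 10150 m/s.
That is 10.15 km/s.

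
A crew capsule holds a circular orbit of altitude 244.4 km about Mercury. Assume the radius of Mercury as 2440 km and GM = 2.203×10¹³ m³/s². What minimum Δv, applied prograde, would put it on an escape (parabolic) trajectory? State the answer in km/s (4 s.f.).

Δv ≈ 1.187 km/s

r = 2440 + 244.4 = 2684.4 km = 2.6844×10⁶ m.
Circular speed v_c = √(μ/r) = 2865 m/s.
Escape speed v_esc = √(2μ/r) = √2 × v_c = 4051 m/s.
Δv = v_esc − v_c = 1187 m/s = 1.187 km/s.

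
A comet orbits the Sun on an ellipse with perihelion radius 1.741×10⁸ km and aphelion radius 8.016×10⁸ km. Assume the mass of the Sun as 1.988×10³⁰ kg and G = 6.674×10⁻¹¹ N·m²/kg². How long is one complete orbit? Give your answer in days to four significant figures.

μ = GM = 6.674×10⁻¹¹ × 1.988×10³⁰ = 1.327×10²⁰ m³/s².
Semi-major axis a = (r_p + r_a)/2 = (1.7410×10⁸ + 8.0160×10⁸)/2 = 4.8785×10⁸ km = 4.878×10¹¹ m.
By Kepler's third law T = 2π√(a³/μ) = 2π × 2.958×10⁷ = 1.859×10⁸ s.
= 2151 days.

T ≈ 2151 days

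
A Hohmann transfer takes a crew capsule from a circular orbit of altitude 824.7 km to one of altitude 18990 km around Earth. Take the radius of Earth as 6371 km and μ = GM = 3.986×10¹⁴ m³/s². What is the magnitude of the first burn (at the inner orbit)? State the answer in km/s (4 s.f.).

r₁ = 6371 + 824.7 = 7195.7 km = 7.1957×10⁶ m.
r₂ = 6371 + 18990 = 25361 km = 2.5361×10⁷ m.
Transfer ellipse a_t = (r₁ + r₂)/2 = 1.628×10⁷ m.
At r₁: circular v_c1 = √(μ/r₁) = 7443 m/s; transfer-perigee v_p = √[μ(2/r₁ − 1/a_t)] = 9290 m/s.
Δv₁ = v_p − v_c1 = 1847 m/s.
= 1.847 km/s.

Δv ≈ 1.847 km/s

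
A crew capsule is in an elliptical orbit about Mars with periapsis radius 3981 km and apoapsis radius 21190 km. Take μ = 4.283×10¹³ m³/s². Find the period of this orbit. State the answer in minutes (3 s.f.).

Semi-major axis a = (r_p + r_a)/2 = (3981.0 + 21190)/2 = 12586 km = 1.259×10⁷ m.
By Kepler's third law T = 2π√(a³/μ) = 2π × 6.822×10³ = 4.287×10⁴ s.
= 714.4 minutes.

T ≈ 714 minutes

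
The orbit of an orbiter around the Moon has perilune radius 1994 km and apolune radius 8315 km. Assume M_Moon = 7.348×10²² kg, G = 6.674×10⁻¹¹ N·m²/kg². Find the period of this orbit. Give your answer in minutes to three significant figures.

T ≈ 553 minutes

μ = GM = 6.674×10⁻¹¹ × 7.348×10²² = 4.904×10¹² m³/s².
Semi-major axis a = (r_p + r_a)/2 = (1994.0 + 8315.0)/2 = 5154.5 km = 5.154×10⁶ m.
By Kepler's third law T = 2π√(a³/μ) = 2π × 5.284×10³ = 3.320×10⁴ s.
= 553.4 minutes.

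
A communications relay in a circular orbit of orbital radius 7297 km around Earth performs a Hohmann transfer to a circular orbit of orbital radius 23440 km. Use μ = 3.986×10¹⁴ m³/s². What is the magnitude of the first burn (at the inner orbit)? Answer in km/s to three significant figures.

Δv ≈ 1.74 km/s

r₁ = 7297 km = 7.297×10⁶ m.
r₂ = 23440 km = 2.344×10⁷ m.
Transfer ellipse a_t = (r₁ + r₂)/2 = 1.537×10⁷ m.
At r₁: circular v_c1 = √(μ/r₁) = 7391 m/s; transfer-perigee v_p = √[μ(2/r₁ − 1/a_t)] = 9128 m/s.
Δv₁ = v_p − v_c1 = 1737 m/s.
= 1.737 km/s.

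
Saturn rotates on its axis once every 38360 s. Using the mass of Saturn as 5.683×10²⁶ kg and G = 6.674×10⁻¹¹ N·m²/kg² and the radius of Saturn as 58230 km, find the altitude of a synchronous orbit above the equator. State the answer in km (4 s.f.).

μ = GM = 6.674×10⁻¹¹ × 5.683×10²⁶ = 3.793×10¹⁶ m³/s².
A synchronous orbit has period T, so by Kepler's third law a = (μT²/4π²)^(1/3).
μT²/4π² = 3.793×10¹⁶ × (3.836×10⁴)² / 39.48 = 1.414×10²⁴ m³.
a = 1.122×10⁸ m = 1.1223×10⁵ km.
Altitude h = a − R = 1.1223×10⁵ − 58230 = 54003 km.

h_sync ≈ 54000 km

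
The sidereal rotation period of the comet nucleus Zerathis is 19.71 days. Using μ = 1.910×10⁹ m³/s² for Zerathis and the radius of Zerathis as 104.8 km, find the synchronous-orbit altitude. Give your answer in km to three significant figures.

h_sync ≈ 5090 km

T = 19.71 days = 1.703×10⁶ s.
A synchronous orbit has period T, so by Kepler's third law a = (μT²/4π²)^(1/3).
μT²/4π² = 1.910×10⁹ × (1.703×10⁶)² / 39.48 = 1.403×10²⁰ m³.
a = 5.196×10⁶ m = 5196.3 km.
Altitude h = a − R = 5196.3 − 104.8 = 5091.5 km.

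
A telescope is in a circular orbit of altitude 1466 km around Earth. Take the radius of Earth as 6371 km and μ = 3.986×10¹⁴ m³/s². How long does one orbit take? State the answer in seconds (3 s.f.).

T ≈ 6900 seconds

r = 6371 + 1466 = 7837.0 km = 7.8370×10⁶ m.
Kepler's third law: T = 2π√(r³/μ) = 2π√((7.837×10⁶)³ / 3.986×10¹⁴).
r³/μ = 1.208×10⁶ s², so T = 2π × 1.099×10³ = 6.905×10³ s.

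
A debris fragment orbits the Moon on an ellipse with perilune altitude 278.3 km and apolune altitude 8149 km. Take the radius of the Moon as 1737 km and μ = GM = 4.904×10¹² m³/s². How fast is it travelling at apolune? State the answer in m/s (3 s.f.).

v ≈ 410 m/s

r_p = 1737 + 278.3 = 2015.3 km = 2.0153×10⁶ m.
r_a = 1737 + 8149 = 9886.0 km = 9.8860×10⁶ m.
Semi-major axis a = (r_p + r_a)/2 = 5950.6 km = 5.951×10⁶ m.
Vis-viva: v² = μ(2/r − 1/a) = 4.904×10¹² × (2.023×10⁻⁷ − 1.680×10⁻⁷) = 1.680×10⁵ m²/s².
v = 409.9 m/s.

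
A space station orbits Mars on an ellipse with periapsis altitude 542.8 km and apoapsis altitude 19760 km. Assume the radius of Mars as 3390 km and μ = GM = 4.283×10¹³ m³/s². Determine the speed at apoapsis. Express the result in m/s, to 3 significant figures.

v ≈ 733 m/s

r_p = 3390 + 542.8 = 3932.8 km = 3.9328×10⁶ m.
r_a = 3390 + 19760 = 23150 km = 2.3150×10⁷ m.
Semi-major axis a = (r_p + r_a)/2 = 13541 km = 1.354×10⁷ m.
Vis-viva: v² = μ(2/r − 1/a) = 4.283×10¹³ × (8.639×10⁻⁸ − 7.385×10⁻⁸) = 5.373×10⁵ m²/s².
v = 733.0 m/s.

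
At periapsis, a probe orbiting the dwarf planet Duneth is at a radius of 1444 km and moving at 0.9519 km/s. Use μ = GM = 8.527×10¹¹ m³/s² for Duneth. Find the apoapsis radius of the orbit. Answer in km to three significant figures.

apoapsis radius ≈ 4760 km

r_p = 1.444×10⁶ m.
Specific energy ε = v²/2 − μ/r = -1.375×10⁵ J/kg, so a = −μ/(2ε) = 3.102×10⁶ m.
The apsides satisfy r_p + r_a = 2a, so the apoapsis radius is 2a − r_p = 4.759×10⁶ m = 4759.5 km.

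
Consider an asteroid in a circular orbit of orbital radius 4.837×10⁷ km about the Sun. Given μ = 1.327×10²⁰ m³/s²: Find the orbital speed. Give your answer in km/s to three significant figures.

v ≈ 52.4 km/s

r = 4.837×10⁷ km = 4.837×10¹⁰ m.
For a circular orbit v = √(μ/r) = √(1.327×10²⁰ / 4.837×10¹⁰) = √(2.743×10⁹) = 52380 m/s.
That is 52.38 km/s.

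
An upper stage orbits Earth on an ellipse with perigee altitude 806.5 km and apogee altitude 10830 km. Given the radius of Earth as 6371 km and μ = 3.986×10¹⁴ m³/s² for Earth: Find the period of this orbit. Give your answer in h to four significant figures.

T ≈ 3.720 h

r_p = 6371 + 806.5 = 7177.5 km = 7.1775×10⁶ m.
r_a = 6371 + 10830 = 17201 km = 1.7201×10⁷ m.
Semi-major axis a = (r_p + r_a)/2 = (7177.5 + 17201)/2 = 12189 km = 1.219×10⁷ m.
By Kepler's third law T = 2π√(a³/μ) = 2π × 2.132×10³ = 1.339×10⁴ s.
= 3.720 h.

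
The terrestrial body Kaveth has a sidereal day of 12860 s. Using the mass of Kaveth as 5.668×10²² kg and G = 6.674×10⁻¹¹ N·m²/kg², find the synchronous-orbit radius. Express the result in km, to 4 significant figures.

μ = GM = 6.674×10⁻¹¹ × 5.668×10²² = 3.783×10¹² m³/s².
A synchronous orbit has period T, so by Kepler's third law a = (μT²/4π²)^(1/3).
μT²/4π² = 3.783×10¹² × (1.286×10⁴)² / 39.48 = 1.585×10¹⁹ m³.
a = 2.512×10⁶ m = 2511.8 km.

r_sync ≈ 2512 km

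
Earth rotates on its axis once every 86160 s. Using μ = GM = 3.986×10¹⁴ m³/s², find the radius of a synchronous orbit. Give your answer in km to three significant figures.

A synchronous orbit has period T, so by Kepler's third law a = (μT²/4π²)^(1/3).
μT²/4π² = 3.986×10¹⁴ × (8.616×10⁴)² / 39.48 = 7.495×10²² m³.
a = 4.216×10⁷ m = 42163 km.

r_sync ≈ 42200 km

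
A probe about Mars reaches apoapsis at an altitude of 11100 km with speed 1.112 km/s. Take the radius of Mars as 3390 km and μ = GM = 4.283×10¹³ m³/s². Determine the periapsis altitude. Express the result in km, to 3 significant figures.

periapsis altitude ≈ 443 km

r_a = 3390 + 11100 = 14490 km = 1.449×10⁷ m.
Specific energy ε = v²/2 − μ/r = -2.338×10⁶ J/kg, so a = −μ/(2ε) = 9.161×10⁶ m.
The apsides satisfy r_p + r_a = 2a, so the periapsis radius is 2a − r_a = 3.833×10⁶ m = 3832.5 km.
Periapsis altitude = 3832.5 − 3390 = 442.53 km.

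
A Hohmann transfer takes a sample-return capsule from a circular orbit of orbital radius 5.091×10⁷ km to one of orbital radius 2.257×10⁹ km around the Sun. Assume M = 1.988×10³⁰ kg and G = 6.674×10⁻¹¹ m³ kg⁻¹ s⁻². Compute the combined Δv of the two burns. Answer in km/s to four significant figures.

Δv_total ≈ 26.40 km/s

μ = GM = 6.674×10⁻¹¹ × 1.988×10³⁰ = 1.327×10²⁰ m³/s².
r₁ = 5.091×10⁷ km = 5.091×10¹⁰ m.
r₂ = 2.257×10⁹ km = 2.257×10¹² m.
Transfer ellipse a_t = (r₁ + r₂)/2 = 1.154×10¹² m.
At r₁: circular v_c1 = √(μ/r₁) = 51050 m/s; transfer-perihelion v_p = √[μ(2/r₁ − 1/a_t)] = 71400 m/s.
Δv₁ = v_p − v_c1 = 20350 m/s.
At r₂: circular v_c2 = √(μ/r₂) = 7667 m/s; transfer-aphelion v_a = √[μ(2/r₂ − 1/a_t)] = 1610 m/s.
Δv₂ = v_c2 − v_a = 6057 m/s.
Total Δv = Δv₁ + Δv₂ = 26400 m/s = 26.40 km/s.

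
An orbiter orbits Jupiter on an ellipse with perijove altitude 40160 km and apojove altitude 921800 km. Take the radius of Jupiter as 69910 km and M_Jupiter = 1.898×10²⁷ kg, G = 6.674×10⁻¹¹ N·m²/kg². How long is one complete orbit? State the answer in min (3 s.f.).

μ = GM = 6.674×10⁻¹¹ × 1.898×10²⁷ = 1.267×10¹⁷ m³/s².
r_p = 69910 + 40160 = 110070 km = 1.1007×10⁸ m.
r_a = 69910 + 921800 = 991710 km = 9.9171×10⁸ m.
Semi-major axis a = (r_p + r_a)/2 = (1.1007×10⁵ + 9.9171×10⁵)/2 = 5.5089×10⁵ km = 5.509×10⁸ m.
By Kepler's third law T = 2π√(a³/μ) = 2π × 3.633×10⁴ = 2.283×10⁵ s.
= 3804 min.

T ≈ 3800 min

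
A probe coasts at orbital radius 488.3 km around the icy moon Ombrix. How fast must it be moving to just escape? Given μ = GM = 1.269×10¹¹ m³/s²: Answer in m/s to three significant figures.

r = 488.3 km = 4.883×10⁵ m.
Escape speed v_esc = √(2μ/r) = √(2 × 1.269×10¹¹ / 4.883×10⁵) = √(5.198×10⁵) = 720.9 m/s.

v_esc ≈ 721 m/s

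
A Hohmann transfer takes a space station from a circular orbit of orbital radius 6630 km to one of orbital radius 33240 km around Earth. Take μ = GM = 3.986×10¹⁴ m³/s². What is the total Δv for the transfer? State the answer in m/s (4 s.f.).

Δv_total ≈ 3724 m/s

r₁ = 6630 km = 6.630×10⁶ m.
r₂ = 33240 km = 3.324×10⁷ m.
Transfer ellipse a_t = (r₁ + r₂)/2 = 1.994×10⁷ m.
At r₁: circular v_c1 = √(μ/r₁) = 7754 m/s; transfer-perigee v_p = √[μ(2/r₁ − 1/a_t)] = 10010 m/s.
Δv₁ = v_p − v_c1 = 2259 m/s.
At r₂: circular v_c2 = √(μ/r₂) = 3463 m/s; transfer-apogee v_a = √[μ(2/r₂ − 1/a_t)] = 1997 m/s.
Δv₂ = v_c2 − v_a = 1466 m/s.
Total Δv = Δv₁ + Δv₂ = 3724 m/s.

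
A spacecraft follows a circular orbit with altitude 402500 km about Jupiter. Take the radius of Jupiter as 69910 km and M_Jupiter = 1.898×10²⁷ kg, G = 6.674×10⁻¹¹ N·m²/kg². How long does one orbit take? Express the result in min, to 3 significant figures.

T ≈ 3020 min

μ = GM = 6.674×10⁻¹¹ × 1.898×10²⁷ = 1.267×10¹⁷ m³/s².
r = 69910 + 402500 = 472410 km = 4.7241×10⁸ m.
Kepler's third law: T = 2π√(r³/μ) = 2π√((4.724×10⁸)³ / 1.267×10¹⁷).
r³/μ = 8.323×10⁸ s², so T = 2π × 2.885×10⁴ = 1.813×10⁵ s.
Converting: 1.813×10⁵ s ÷ 60.00 = 3021 min.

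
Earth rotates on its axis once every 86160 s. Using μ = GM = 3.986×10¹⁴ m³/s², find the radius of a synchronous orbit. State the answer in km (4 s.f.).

r_sync ≈ 42160 km

A synchronous orbit has period T, so by Kepler's third law a = (μT²/4π²)^(1/3).
μT²/4π² = 3.986×10¹⁴ × (8.616×10⁴)² / 39.48 = 7.495×10²² m³.
a = 4.216×10⁷ m = 42163 km.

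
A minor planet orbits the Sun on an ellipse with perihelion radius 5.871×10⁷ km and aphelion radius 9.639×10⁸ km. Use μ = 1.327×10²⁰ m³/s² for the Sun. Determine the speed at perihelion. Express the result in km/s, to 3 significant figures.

v ≈ 65.3 km/s

Semi-major axis a = (r_p + r_a)/2 = 5.1130×10⁸ km = 5.113×10¹¹ m.
Vis-viva: v² = μ(2/r − 1/a) = 1.327×10²⁰ × (3.407×10⁻¹¹ − 1.956×10⁻¹²) = 4.261×10⁹ m²/s².
v = 65280 m/s = 65.28 km/s.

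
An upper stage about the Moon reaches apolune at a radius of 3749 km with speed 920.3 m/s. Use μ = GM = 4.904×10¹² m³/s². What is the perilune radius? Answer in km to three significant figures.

perilune radius ≈ 1790 km

r_a = 3.749×10⁶ m.
Specific energy ε = v²/2 − μ/r = -8.846×10⁵ J/kg, so a = −μ/(2ε) = 2.772×10⁶ m.
The apsides satisfy r_p + r_a = 2a, so the perilune radius is 2a − r_a = 1.795×10⁶ m = 1794.7 km.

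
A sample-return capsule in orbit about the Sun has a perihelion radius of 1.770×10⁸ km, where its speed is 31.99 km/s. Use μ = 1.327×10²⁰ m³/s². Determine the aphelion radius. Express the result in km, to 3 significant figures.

r_p = 1.770×10¹¹ m.
Specific energy ε = v²/2 − μ/r = -2.380×10⁸ J/kg, so a = −μ/(2ε) = 2.787×10¹¹ m.
The apsides satisfy r_p + r_a = 2a, so the aphelion radius is 2a − r_p = 3.805×10¹¹ m = 3.8048×10⁸ km.

aphelion radius ≈ 3.80×10⁸ km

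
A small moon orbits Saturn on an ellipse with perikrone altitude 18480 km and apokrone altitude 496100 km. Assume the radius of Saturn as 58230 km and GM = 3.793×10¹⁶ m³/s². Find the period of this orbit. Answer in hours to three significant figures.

r_p = 58230 + 18480 = 76710 km = 7.6710×10⁷ m.
r_a = 58230 + 496100 = 554330 km = 5.5433×10⁸ m.
Semi-major axis a = (r_p + r_a)/2 = (76710 + 5.5433×10⁵)/2 = 3.1552×10⁵ km = 3.155×10⁸ m.
By Kepler's third law T = 2π√(a³/μ) = 2π × 2.878×10⁴ = 1.808×10⁵ s.
= 50.23 hours.

T ≈ 50.2 hours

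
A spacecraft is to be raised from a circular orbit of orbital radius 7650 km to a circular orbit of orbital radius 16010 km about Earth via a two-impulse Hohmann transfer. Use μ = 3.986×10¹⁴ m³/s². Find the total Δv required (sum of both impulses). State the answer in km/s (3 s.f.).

Δv_total ≈ 2.16 km/s

r₁ = 7650 km = 7.650×10⁶ m.
r₂ = 16010 km = 1.601×10⁷ m.
Transfer ellipse a_t = (r₁ + r₂)/2 = 1.183×10⁷ m.
At r₁: circular v_c1 = √(μ/r₁) = 7218 m/s; transfer-perigee v_p = √[μ(2/r₁ − 1/a_t)] = 8397 m/s.
Δv₁ = v_p − v_c1 = 1179 m/s.
At r₂: circular v_c2 = √(μ/r₂) = 4990 m/s; transfer-apogee v_a = √[μ(2/r₂ − 1/a_t)] = 4012 m/s.
Δv₂ = v_c2 − v_a = 977.2 m/s.
Total Δv = Δv₁ + Δv₂ = 2156 m/s = 2.156 km/s.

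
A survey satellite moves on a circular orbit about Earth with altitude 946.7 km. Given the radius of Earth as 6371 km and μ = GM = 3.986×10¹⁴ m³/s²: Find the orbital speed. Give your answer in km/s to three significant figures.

v ≈ 7.38 km/s

r = 6371 + 946.7 = 7317.7 km = 7.3177×10⁶ m.
For a circular orbit v = √(μ/r) = √(3.986×10¹⁴ / 7.318×10⁶) = √(5.447×10⁷) = 7380 m/s.
That is 7.380 km/s.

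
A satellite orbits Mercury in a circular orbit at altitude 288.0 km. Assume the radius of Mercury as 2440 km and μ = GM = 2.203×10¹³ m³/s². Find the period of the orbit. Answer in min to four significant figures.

T ≈ 100.5 min

r = 2440 + 288.0 = 2728.0 km = 2.7280×10⁶ m.
Kepler's third law: T = 2π√(r³/μ) = 2π√((2.728×10⁶)³ / 2.203×10¹³).
r³/μ = 9.215×10⁵ s², so T = 2π × 9.600×10² = 6.032×10³ s.
Converting: 6.032×10³ s ÷ 60.00 = 100.5 min.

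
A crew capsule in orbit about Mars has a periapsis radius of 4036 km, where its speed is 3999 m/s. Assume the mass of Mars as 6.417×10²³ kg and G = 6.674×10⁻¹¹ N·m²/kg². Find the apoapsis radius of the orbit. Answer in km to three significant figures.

apoapsis radius ≈ 12300 km

μ = GM = 6.674×10⁻¹¹ × 6.417×10²³ = 4.283×10¹³ m³/s².
r_p = 4.036×10⁶ m.
Specific energy ε = v²/2 − μ/r = -2.615×10⁶ J/kg, so a = −μ/(2ε) = 8.188×10⁶ m.
The apsides satisfy r_p + r_a = 2a, so the apoapsis radius is 2a − r_p = 1.234×10⁷ m = 12340 km.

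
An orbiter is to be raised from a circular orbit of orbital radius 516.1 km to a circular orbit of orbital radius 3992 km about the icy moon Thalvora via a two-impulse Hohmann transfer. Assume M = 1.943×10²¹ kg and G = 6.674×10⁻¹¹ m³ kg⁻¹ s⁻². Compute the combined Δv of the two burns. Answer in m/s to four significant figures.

μ = GM = 6.674×10⁻¹¹ × 1.943×10²¹ = 1.297×10¹¹ m³/s².
r₁ = 516.1 km = 5.161×10⁵ m.
r₂ = 3992 km = 3.992×10⁶ m.
Transfer ellipse a_t = (r₁ + r₂)/2 = 2.254×10⁶ m.
At r₁: circular v_c1 = √(μ/r₁) = 501.3 m/s; transfer-periapsis v_p = √[μ(2/r₁ − 1/a_t)] = 667.1 m/s.
Δv₁ = v_p − v_c1 = 165.8 m/s.
At r₂: circular v_c2 = √(μ/r₂) = 180.2 m/s; transfer-apoapsis v_a = √[μ(2/r₂ − 1/a_t)] = 86.24 m/s.
Δv₂ = v_c2 − v_a = 93.99 m/s.
Total Δv = Δv₁ + Δv₂ = 259.8 m/s.

Δv_total ≈ 259.8 m/s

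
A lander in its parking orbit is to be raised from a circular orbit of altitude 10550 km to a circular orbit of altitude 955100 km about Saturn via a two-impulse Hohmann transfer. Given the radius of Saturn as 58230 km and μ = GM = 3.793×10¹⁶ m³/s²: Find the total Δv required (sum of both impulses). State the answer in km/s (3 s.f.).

Δv_total ≈ 12.6 km/s

r₁ = 58230 + 10550 = 68780 km = 6.8780×10⁷ m.
r₂ = 58230 + 955100 = 1013300 km = 1.0133×10⁹ m.
Transfer ellipse a_t = (r₁ + r₂)/2 = 5.411×10⁸ m.
At r₁: circular v_c1 = √(μ/r₁) = 23480 m/s; transfer-perikrone v_p = √[μ(2/r₁ − 1/a_t)] = 32140 m/s.
Δv₁ = v_p − v_c1 = 8654 m/s.
At r₂: circular v_c2 = √(μ/r₂) = 6118 m/s; transfer-apokrone v_a = √[μ(2/r₂ − 1/a_t)] = 2181 m/s.
Δv₂ = v_c2 − v_a = 3937 m/s.
Total Δv = Δv₁ + Δv₂ = 12590 m/s = 12.59 km/s.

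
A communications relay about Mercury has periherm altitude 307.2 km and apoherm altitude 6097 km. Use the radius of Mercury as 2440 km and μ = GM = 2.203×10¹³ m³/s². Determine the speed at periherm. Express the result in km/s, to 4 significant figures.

r_p = 2440 + 307.2 = 2747.2 km = 2.7472×10⁶ m.
r_a = 2440 + 6097 = 8537.0 km = 8.5370×10⁶ m.
Semi-major axis a = (r_p + r_a)/2 = 5642.1 km = 5.642×10⁶ m.
Vis-viva: v² = μ(2/r − 1/a) = 2.203×10¹³ × (7.280×10⁻⁷ − 1.772×10⁻⁷) = 1.213×10⁷ m²/s².
v = 3483 m/s = 3.483 km/s.

v ≈ 3.483 km/s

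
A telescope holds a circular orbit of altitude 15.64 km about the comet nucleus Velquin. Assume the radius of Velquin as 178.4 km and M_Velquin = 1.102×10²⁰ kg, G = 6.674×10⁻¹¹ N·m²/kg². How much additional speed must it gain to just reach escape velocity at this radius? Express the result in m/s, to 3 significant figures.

Δv ≈ 80.6 m/s

μ = GM = 6.674×10⁻¹¹ × 1.102×10²⁰ = 7.355×10⁹ m³/s².
r = 178.4 + 15.64 = 194.04 km = 1.9404×10⁵ m.
Circular speed v_c = √(μ/r) = 194.7 m/s.
Escape speed v_esc = √(2μ/r) = √2 × v_c = 275.3 m/s.
Δv = v_esc − v_c = 80.64 m/s.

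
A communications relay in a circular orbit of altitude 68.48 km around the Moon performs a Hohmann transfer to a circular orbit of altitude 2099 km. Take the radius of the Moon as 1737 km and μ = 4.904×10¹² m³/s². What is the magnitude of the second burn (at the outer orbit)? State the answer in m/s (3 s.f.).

Δv ≈ 226 m/s

r₁ = 1737 + 68.48 = 1805.5 km = 1.8055×10⁶ m.
r₂ = 1737 + 2099 = 3836.0 km = 3.8360×10⁶ m.
Transfer ellipse a_t = (r₁ + r₂)/2 = 2.821×10⁶ m.
At r₁: circular v_c1 = √(μ/r₁) = 1648 m/s; transfer-perilune v_p = √[μ(2/r₁ − 1/a_t)] = 1922 m/s.
At r₂: circular v_c2 = √(μ/r₂) = 1131 m/s; transfer-apolune v_a = √[μ(2/r₂ − 1/a_t)] = 904.6 m/s.
Δv₂ = v_c2 − v_a = 226.1 m/s.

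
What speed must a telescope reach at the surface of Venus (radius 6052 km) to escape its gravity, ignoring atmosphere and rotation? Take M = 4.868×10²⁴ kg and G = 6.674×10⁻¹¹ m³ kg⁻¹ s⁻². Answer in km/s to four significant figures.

v_esc ≈ 10.36 km/s

μ = GM = 6.674×10⁻¹¹ × 4.868×10²⁴ = 3.249×10¹⁴ m³/s².
r = R = 6.052×10⁶ m.
Escape speed v_esc = √(2μ/r) = √(2 × 3.249×10¹⁴ / 6.052×10⁶) = √(1.074×10⁸) = 10360 m/s.
= 10.36 km/s.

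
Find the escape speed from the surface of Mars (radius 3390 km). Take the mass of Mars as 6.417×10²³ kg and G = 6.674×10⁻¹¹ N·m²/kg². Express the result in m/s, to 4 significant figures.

μ = GM = 6.674×10⁻¹¹ × 6.417×10²³ = 4.283×10¹³ m³/s².
r = R = 3.390×10⁶ m.
Escape speed v_esc = √(2μ/r) = √(2 × 4.283×10¹³ / 3.390×10⁶) = √(2.527×10⁷) = 5027 m/s.

v_esc ≈ 5027 m/s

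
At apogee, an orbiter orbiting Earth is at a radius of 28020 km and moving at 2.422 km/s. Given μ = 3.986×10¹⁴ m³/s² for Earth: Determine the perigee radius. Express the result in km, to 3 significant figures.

perigee radius ≈ 7280 km

r_a = 2.802×10⁷ m.
Specific energy ε = v²/2 − μ/r = -1.129×10⁷ J/kg, so a = −μ/(2ε) = 1.765×10⁷ m.
The apsides satisfy r_p + r_a = 2a, so the perigee radius is 2a − r_a = 7.278×10⁶ m = 7277.7 km.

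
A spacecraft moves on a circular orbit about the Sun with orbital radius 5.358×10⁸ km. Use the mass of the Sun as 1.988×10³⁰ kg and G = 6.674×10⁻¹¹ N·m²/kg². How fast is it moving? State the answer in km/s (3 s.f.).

v ≈ 15.7 km/s

μ = GM = 6.674×10⁻¹¹ × 1.988×10³⁰ = 1.327×10²⁰ m³/s².
r = 5.358×10⁸ km = 5.358×10¹¹ m.
For a circular orbit v = √(μ/r) = √(1.327×10²⁰ / 5.358×10¹¹) = √(2.476×10⁸) = 15740 m/s.
That is 15.74 km/s.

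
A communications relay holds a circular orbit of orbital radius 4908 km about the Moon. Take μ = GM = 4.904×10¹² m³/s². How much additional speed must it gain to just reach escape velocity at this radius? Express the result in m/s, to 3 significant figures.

Δv ≈ 414 m/s

r = 4908 km = 4.908×10⁶ m.
Circular speed v_c = √(μ/r) = 999.6 m/s.
Escape speed v_esc = √(2μ/r) = √2 × v_c = 1414 m/s.
Δv = v_esc − v_c = 414.0 m/s.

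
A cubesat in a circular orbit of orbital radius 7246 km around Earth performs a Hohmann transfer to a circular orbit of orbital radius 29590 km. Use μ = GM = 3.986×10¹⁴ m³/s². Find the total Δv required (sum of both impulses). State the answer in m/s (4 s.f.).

r₁ = 7246 km = 7.246×10⁶ m.
r₂ = 29590 km = 2.959×10⁷ m.
Transfer ellipse a_t = (r₁ + r₂)/2 = 1.842×10⁷ m.
At r₁: circular v_c1 = √(μ/r₁) = 7417 m/s; transfer-perigee v_p = √[μ(2/r₁ − 1/a_t)] = 9401 m/s.
Δv₁ = v_p − v_c1 = 1984 m/s.
At r₂: circular v_c2 = √(μ/r₂) = 3670 m/s; transfer-apogee v_a = √[μ(2/r₂ − 1/a_t)] = 2302 m/s.
Δv₂ = v_c2 − v_a = 1368 m/s.
Total Δv = Δv₁ + Δv₂ = 3352 m/s.

Δv_total ≈ 3352 m/s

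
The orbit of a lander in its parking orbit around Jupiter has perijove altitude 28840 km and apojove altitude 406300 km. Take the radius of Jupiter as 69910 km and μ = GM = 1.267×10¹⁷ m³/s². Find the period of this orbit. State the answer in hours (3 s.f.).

r_p = 69910 + 28840 = 98750 km = 9.8750×10⁷ m.
r_a = 69910 + 406300 = 476210 km = 4.7621×10⁸ m.
Semi-major axis a = (r_p + r_a)/2 = (98750 + 4.7621×10⁵)/2 = 2.8748×10⁵ km = 2.875×10⁸ m.
By Kepler's third law T = 2π√(a³/μ) = 2π × 1.369×10⁴ = 8.604×10⁴ s.
= 23.90 hours.

T ≈ 23.9 hours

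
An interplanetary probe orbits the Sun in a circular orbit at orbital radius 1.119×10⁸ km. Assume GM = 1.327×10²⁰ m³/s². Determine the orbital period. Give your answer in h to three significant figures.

r = 1.119×10⁸ km = 1.119×10¹¹ m.
Kepler's third law: T = 2π√(r³/μ) = 2π√((1.119×10¹¹)³ / 1.327×10²⁰).
r³/μ = 1.056×10¹³ s², so T = 2π × 3.249×10⁶ = 2.042×10⁷ s.
Converting: 2.042×10⁷ s ÷ 3600 = 5671 h.

T ≈ 5670 h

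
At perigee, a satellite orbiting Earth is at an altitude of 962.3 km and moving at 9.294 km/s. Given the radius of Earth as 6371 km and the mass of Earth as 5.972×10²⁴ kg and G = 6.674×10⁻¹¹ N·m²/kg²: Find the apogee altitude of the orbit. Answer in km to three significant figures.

μ = GM = 6.674×10⁻¹¹ × 5.972×10²⁴ = 3.986×10¹⁴ m³/s².
r_p = 6371 + 962.3 = 7333.3 km = 7.333×10⁶ m.
Specific energy ε = v²/2 − μ/r = -1.116×10⁷ J/kg, so a = −μ/(2ε) = 1.785×10⁷ m.
The apsides satisfy r_p + r_a = 2a, so the apogee radius is 2a − r_p = 2.838×10⁷ m = 28376 km.
Apogee altitude = 28376 − 6371 = 22005 km.

apogee altitude ≈ 22000 km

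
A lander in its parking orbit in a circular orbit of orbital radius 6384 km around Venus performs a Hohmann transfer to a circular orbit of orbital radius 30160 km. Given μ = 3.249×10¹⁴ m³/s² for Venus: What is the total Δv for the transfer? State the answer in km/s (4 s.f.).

r₁ = 6384 km = 6.384×10⁶ m.
r₂ = 30160 km = 3.016×10⁷ m.
Transfer ellipse a_t = (r₁ + r₂)/2 = 1.827×10⁷ m.
At r₁: circular v_c1 = √(μ/r₁) = 7134 m/s; transfer-periapsis v_p = √[μ(2/r₁ − 1/a_t)] = 9165 m/s.
Δv₁ = v_p − v_c1 = 2031 m/s.
At r₂: circular v_c2 = √(μ/r₂) = 3282 m/s; transfer-apoapsis v_a = √[μ(2/r₂ − 1/a_t)] = 1940 m/s.
Δv₂ = v_c2 − v_a = 1342 m/s.
Total Δv = Δv₁ + Δv₂ = 3374 m/s = 3.374 km/s.

Δv_total ≈ 3.374 km/s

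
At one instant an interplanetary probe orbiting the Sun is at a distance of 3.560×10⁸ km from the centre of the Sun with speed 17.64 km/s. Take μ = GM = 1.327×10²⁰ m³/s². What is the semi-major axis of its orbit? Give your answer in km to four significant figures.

r = 3.560×10¹¹ m.
Specific orbital energy ε = v²/2 − μ/r = (17640)²/2 − 1.327×10²⁰/3.560×10¹¹ = -2.172×10⁸ J/kg.
Since ε = −μ/(2a), a = −μ/(2ε) = 3.055×10¹¹ m = 3.0552×10⁸ km.

a ≈ 3.055×10⁸ km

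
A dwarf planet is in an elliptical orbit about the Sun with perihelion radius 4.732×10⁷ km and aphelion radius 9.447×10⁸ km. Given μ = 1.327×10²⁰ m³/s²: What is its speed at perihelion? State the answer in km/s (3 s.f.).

Semi-major axis a = (r_p + r_a)/2 = 4.9601×10⁸ km = 4.960×10¹¹ m.
Vis-viva: v² = μ(2/r − 1/a) = 1.327×10²⁰ × (4.227×10⁻¹¹ − 2.016×10⁻¹²) = 5.341×10⁹ m²/s².
v = 73080 m/s = 73.08 km/s.

v ≈ 73.1 km/s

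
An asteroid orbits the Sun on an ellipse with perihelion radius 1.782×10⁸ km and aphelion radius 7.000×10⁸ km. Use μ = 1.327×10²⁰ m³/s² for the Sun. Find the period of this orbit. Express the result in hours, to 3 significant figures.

Semi-major axis a = (r_p + r_a)/2 = (1.7820×10⁸ + 7.0000×10⁸)/2 = 4.3910×10⁸ km = 4.391×10¹¹ m.
By Kepler's third law T = 2π√(a³/μ) = 2π × 2.526×10⁷ = 1.587×10⁸ s.
= 44080 hours.

T ≈ 44100 hours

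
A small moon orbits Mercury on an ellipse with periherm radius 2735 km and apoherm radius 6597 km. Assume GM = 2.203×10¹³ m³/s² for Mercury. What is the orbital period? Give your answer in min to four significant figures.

T ≈ 224.9 min

Semi-major axis a = (r_p + r_a)/2 = (2735.0 + 6597.0)/2 = 4666.0 km = 4.666×10⁶ m.
By Kepler's third law T = 2π√(a³/μ) = 2π × 2.147×10³ = 1.349×10⁴ s.
= 224.9 min.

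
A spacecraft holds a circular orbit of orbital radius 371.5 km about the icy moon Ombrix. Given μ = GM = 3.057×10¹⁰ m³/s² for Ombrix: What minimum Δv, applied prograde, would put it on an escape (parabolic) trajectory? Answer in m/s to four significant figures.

Δv ≈ 118.8 m/s

r = 371.5 km = 3.715×10⁵ m.
Circular speed v_c = √(μ/r) = 286.9 m/s.
Escape speed v_esc = √(2μ/r) = √2 × v_c = 405.7 m/s.
Δv = v_esc − v_c = 118.8 m/s.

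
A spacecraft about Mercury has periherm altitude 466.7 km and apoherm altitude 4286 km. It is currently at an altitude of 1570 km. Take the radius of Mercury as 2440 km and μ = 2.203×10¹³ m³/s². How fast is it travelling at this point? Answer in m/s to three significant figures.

v ≈ 2530 m/s

r_p = 2440 + 466.7 = 2906.7 km = 2.9067×10⁶ m.
r_a = 2440 + 4286 = 6726.0 km = 6.7260×10⁶ m.
r = 2440 + 1570 = 4010.0 km = 4.010×10⁶ m.
Semi-major axis a = (r_p + r_a)/2 = 4816.4 km = 4.816×10⁶ m.
Vis-viva: v² = μ(2/r − 1/a) = 2.203×10¹³ × (4.988×10⁻⁷ − 2.076×10⁻⁷) = 6.414×10⁶ m²/s².
v = 2532 m/s.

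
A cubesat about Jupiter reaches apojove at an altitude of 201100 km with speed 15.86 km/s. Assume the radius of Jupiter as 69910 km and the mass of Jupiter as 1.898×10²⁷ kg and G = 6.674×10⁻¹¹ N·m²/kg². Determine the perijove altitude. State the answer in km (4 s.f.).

μ = GM = 6.674×10⁻¹¹ × 1.898×10²⁷ = 1.267×10¹⁷ m³/s².
r_a = 69910 + 201100 = 2.7101×10⁵ km = 2.710×10⁸ m.
Specific energy ε = v²/2 − μ/r = -3.416×10⁸ J/kg, so a = −μ/(2ε) = 1.854×10⁸ m.
The apsides satisfy r_p + r_a = 2a, so the perijove radius is 2a − r_a = 9.977×10⁷ m = 99769 km.
Perijove altitude = 99769 − 69910 = 29859 km.

perijove altitude ≈ 29860 km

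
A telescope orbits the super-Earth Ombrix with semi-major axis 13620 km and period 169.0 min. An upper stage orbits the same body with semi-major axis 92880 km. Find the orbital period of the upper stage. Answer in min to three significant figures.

T₂ ≈ 3010 min

Kepler's third law: T² ∝ a³, so T₂ = T₁ (a₂/a₁)^(3/2).
a₂/a₁ = 6.819, (a₂/a₁)^(3/2) = 17.81.
T₂ = 169.0 × 17.81 = 3010 min.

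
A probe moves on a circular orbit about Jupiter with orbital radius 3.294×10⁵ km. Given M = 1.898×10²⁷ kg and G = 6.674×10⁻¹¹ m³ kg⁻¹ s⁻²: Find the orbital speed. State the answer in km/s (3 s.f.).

v ≈ 19.6 km/s

μ = GM = 6.674×10⁻¹¹ × 1.898×10²⁷ = 1.267×10¹⁷ m³/s².
r = 3.294×10⁵ km = 3.294×10⁸ m.
For a circular orbit v = √(μ/r) = √(1.267×10¹⁷ / 3.294×10⁸) = √(3.846×10⁸) = 19610 m/s.
That is 19.61 km/s.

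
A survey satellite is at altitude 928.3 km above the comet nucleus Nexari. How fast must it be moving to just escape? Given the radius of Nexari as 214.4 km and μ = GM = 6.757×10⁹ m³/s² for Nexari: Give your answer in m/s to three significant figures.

v_esc ≈ 109 m/s

r = 214.4 + 928.3 = 1142.7 km = 1.1427×10⁶ m.
Escape speed v_esc = √(2μ/r) = √(2 × 6.757×10⁹ / 1.143×10⁶) = √(1.183×10⁴) = 108.7 m/s.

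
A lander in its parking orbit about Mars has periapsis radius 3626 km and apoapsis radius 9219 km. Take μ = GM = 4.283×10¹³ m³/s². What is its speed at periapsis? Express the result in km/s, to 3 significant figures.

v ≈ 4.12 km/s

Semi-major axis a = (r_p + r_a)/2 = 6422.5 km = 6.422×10⁶ m.
Vis-viva: v² = μ(2/r − 1/a) = 4.283×10¹³ × (5.516×10⁻⁷ − 1.557×10⁻⁷) = 1.696×10⁷ m²/s².
v = 4118 m/s = 4.118 km/s.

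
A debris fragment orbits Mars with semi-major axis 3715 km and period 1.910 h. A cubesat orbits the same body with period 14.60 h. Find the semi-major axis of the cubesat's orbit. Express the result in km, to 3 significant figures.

Kepler's third law: a³ ∝ T², so a₂ = a₁ (T₂/T₁)^(2/3).
T₂/T₁ = 7.644, (T₂/T₁)^(2/3) = 3.880.
a₂ = 3715 × 3.880 = 14420 km.

a₂ ≈ 14400 km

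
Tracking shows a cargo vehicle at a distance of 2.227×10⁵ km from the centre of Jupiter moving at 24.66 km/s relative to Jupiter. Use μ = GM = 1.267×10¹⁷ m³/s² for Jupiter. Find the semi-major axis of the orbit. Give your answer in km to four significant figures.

a ≈ 2.392×10⁵ km

r = 2.227×10⁸ m.
Vis-viva rearranged: 1/a = 2/r − v²/μ = 8.981×10⁻⁹ − 4.800×10⁻⁹ = 4.181×10⁻⁹ m⁻¹.
a = 2.392×10⁸ m = 2.3917×10⁵ km.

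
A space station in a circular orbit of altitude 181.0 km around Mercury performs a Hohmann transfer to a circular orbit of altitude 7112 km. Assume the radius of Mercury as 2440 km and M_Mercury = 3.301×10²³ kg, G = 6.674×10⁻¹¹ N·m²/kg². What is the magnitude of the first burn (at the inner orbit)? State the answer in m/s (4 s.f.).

μ = GM = 6.674×10⁻¹¹ × 3.301×10²³ = 2.203×10¹³ m³/s².
r₁ = 2440 + 181.0 = 2621.0 km = 2.6210×10⁶ m.
r₂ = 2440 + 7112 = 9552.0 km = 9.5520×10⁶ m.
Transfer ellipse a_t = (r₁ + r₂)/2 = 6.086×10⁶ m.
At r₁: circular v_c1 = √(μ/r₁) = 2899 m/s; transfer-periherm v_p = √[μ(2/r₁ − 1/a_t)] = 3632 m/s.
Δv₁ = v_p − v_c1 = 732.8 m/s.

Δv ≈ 732.8 m/s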